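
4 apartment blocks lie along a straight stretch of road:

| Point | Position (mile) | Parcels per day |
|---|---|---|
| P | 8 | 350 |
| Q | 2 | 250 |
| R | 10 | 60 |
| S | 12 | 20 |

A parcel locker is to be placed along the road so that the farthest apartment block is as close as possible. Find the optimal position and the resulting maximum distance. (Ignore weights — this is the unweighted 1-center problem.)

The 1-center on a line is the midpoint of the two extreme points: leftmost at 2, rightmost at 12.
Optimal location = (2 + 12)/2 = 7; maximum distance = (12 − 2)/2 = 5.

location 7, max distance 5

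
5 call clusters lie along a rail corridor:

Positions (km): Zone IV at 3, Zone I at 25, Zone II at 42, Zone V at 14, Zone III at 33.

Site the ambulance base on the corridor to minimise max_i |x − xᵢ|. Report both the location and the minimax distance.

location 22.5, max distance 19.5

The 1-center on a line is the midpoint of the two extreme points: leftmost at 3, rightmost at 42.
Optimal location = (3 + 42)/2 = 22.5; maximum distance = (42 − 3)/2 = 19.5.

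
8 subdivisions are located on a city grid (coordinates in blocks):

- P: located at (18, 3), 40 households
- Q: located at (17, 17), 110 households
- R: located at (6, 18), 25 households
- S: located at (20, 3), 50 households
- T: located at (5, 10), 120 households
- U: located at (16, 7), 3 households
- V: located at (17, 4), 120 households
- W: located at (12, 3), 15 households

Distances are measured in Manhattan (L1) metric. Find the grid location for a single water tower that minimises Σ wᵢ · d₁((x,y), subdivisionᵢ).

(17, 10)

Manhattan distance separates: Σwᵢ(|x−xᵢ|+|y−yᵢ|) = Σwᵢ|x−xᵢ| + Σwᵢ|y−yᵢ|, so x and y are optimised independently as 1-D weighted medians.
Total weight W = 483; half = 241.5.
x-coordinate, sorted with cumulative weight:
  x=5 (T, w=120) cum 120
  x=6 (R, w=25) cum 145
  x=12 (W, w=15) cum 160
  x=16 (U, w=3) cum 163
  x=17 (Q, w=110) cum 273  ← median
  x=17 (V, w=120) cum 393
  x=18 (P, w=40) cum 433
  x=20 (S, w=50) cum 483
⇒ x* = 17
y-coordinate, sorted with cumulative weight:
  y=3 (P, w=40) cum 40
  y=3 (S, w=50) cum 90
  y=3 (W, w=15) cum 105
  y=4 (V, w=120) cum 225
  y=7 (U, w=3) cum 228
  y=10 (T, w=120) cum 348  ← median
  y=17 (Q, w=110) cum 458
  y=18 (R, w=25) cum 483
⇒ y* = 10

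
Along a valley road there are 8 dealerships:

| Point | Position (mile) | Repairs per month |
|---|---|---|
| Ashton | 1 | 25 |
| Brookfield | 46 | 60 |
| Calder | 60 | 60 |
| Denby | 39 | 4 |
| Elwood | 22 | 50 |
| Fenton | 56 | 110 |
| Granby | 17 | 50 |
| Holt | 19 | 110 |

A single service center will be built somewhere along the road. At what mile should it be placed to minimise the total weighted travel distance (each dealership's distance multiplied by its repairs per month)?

x = 22

For a sum of weighted absolute distances on a line, the optimum is the weighted median (not the mean). Total weight W = 469; half-weight = 234.5.
Sort by position and accumulate weight:
  mile 1 (Ashton, w=25) → cum 25
  mile 17 (Granby, w=50) → cum 75
  mile 19 (Holt, w=110) → cum 185
  mile 22 (Elwood, w=50) → cum 235  ≥ 234.5 → median here
  mile 39 (Denby, w=4) → cum 239
  mile 46 (Brookfield, w=60) → cum 299
  mile 56 (Fenton, w=110) → cum 409
  mile 60 (Calder, w=60) → cum 469
Optimal location: mile 22.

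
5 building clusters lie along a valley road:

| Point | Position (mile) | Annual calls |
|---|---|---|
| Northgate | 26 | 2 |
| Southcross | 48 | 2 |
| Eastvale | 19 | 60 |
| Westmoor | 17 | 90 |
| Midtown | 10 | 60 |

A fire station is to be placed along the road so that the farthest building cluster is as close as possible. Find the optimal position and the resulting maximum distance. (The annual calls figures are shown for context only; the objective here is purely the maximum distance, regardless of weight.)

The 1-center on a line is the midpoint of the two extreme points: leftmost at 10, rightmost at 48.
Optimal location = (10 + 48)/2 = 29; maximum distance = (48 − 10)/2 = 19.

location 29, max distance 19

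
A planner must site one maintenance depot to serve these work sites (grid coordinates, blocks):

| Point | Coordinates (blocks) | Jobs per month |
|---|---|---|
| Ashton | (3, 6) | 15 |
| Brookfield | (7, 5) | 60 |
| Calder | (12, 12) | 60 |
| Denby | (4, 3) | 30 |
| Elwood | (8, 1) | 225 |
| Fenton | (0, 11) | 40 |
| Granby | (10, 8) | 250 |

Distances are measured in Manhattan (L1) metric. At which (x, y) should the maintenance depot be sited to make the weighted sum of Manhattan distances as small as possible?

Manhattan distance separates: Σwᵢ(|x−xᵢ|+|y−yᵢ|) = Σwᵢ|x−xᵢ| + Σwᵢ|y−yᵢ|, so x and y are optimised independently as 1-D weighted medians.
Total weight W = 680; half = 340.
x-coordinate, sorted with cumulative weight:
  x=0 (Fenton, w=40) cum 40
  x=3 (Ashton, w=15) cum 55
  x=4 (Denby, w=30) cum 85
  x=7 (Brookfield, w=60) cum 145
  x=8 (Elwood, w=225) cum 370  ← median
  x=10 (Granby, w=250) cum 620
  x=12 (Calder, w=60) cum 680
⇒ x* = 8
y-coordinate, sorted with cumulative weight:
  y=1 (Elwood, w=225) cum 225
  y=3 (Denby, w=30) cum 255
  y=5 (Brookfield, w=60) cum 315
  y=6 (Ashton, w=15) cum 330
  y=8 (Granby, w=250) cum 580  ← median
  y=11 (Fenton, w=40) cum 620
  y=12 (Calder, w=60) cum 680
⇒ y* = 8

(8, 8)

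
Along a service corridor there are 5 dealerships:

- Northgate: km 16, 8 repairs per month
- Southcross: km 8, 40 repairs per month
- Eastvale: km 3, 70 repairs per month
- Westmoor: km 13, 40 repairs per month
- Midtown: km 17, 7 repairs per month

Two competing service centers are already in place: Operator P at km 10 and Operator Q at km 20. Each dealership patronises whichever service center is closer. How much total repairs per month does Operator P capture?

The indifferent point is the midpoint (10+20)/2 = 15; dealerships left of it (closer to Operator P at 10) go to Operator P, those right go to Operator Q.
  Eastvale at 3 (w=70) → Operator P
  Southcross at 8 (w=40) → Operator P
  Westmoor at 13 (w=40) → Operator P
  Northgate at 16 (w=8) → Operator Q
  Midtown at 17 (w=7) → Operator Q
Operator P captures 150; Operator Q captures 15.

150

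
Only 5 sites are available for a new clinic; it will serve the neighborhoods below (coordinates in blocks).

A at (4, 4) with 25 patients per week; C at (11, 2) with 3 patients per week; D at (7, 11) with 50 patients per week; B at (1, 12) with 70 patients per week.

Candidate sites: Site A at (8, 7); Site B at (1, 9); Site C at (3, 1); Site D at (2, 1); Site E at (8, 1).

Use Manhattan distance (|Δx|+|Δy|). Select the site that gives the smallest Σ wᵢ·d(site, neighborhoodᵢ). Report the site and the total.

Total weighted distance at each candidate:
  Site A (8, 7): total = 1289
  Site B (1, 9): total = 861
  Site C (3, 1): total = 1737
  Site D (2, 1): total = 1745
  Site E (8, 1): total = 1997
Minimum is at Site B with total 861 blocks.

Site B, total 861 blocks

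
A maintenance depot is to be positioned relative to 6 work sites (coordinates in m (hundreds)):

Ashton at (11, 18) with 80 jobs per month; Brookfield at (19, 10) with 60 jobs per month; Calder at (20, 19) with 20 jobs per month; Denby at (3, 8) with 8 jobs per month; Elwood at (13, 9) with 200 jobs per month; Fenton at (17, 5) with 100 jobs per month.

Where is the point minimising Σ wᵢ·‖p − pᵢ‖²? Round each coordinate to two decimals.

(14.41, 10.22)

The minimiser of Σwᵢ‖p−pᵢ‖² is the weighted centroid p* = (Σwᵢpᵢ)/(Σwᵢ).
Σwᵢ = 468.
Σwᵢxᵢ = 80·11 + 60·19 + 20·20 + 8·3 + 200·13 + 100·17 = 6744.
Σwᵢyᵢ = 80·18 + 60·10 + 20·19 + 8·8 + 200·9 + 100·5 = 4784.
x* = 6744/468 = 14.41, y* = 4784/468 = 10.22.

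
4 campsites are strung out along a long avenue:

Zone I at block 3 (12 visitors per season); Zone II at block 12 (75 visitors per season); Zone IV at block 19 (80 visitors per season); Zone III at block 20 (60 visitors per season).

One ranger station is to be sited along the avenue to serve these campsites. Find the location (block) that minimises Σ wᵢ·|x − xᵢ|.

For a sum of weighted absolute distances on a line, the optimum is the weighted median (not the mean). Total weight W = 227; half-weight = 113.5.
Sort by position and accumulate weight:
  block 3 (Zone I, w=12) → cum 12
  block 12 (Zone II, w=75) → cum 87
  block 19 (Zone IV, w=80) → cum 167  ≥ 113.5 → median here
  block 20 (Zone III, w=60) → cum 227
Optimal location: block 19.

x = 19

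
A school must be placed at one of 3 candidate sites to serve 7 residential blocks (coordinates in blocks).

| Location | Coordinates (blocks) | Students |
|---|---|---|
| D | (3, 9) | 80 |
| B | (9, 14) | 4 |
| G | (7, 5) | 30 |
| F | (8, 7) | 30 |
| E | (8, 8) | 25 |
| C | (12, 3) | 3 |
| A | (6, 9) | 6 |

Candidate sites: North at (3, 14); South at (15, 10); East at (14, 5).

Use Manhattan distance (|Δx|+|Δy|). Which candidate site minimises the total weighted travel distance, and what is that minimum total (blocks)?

Total weighted distance at each candidate:
  North (3, 14): total = 1557
  South (15, 10): total = 2085
  East (14, 5): total = 2015
Minimum is at North with total 1557 blocks.

North, total 1557 blocks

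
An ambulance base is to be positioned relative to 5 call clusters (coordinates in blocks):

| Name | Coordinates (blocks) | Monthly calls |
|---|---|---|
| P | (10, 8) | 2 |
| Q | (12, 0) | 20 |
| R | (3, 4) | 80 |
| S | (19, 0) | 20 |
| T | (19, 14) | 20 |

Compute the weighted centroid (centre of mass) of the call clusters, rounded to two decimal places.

The minimiser of Σwᵢ‖p−pᵢ‖² is the weighted centroid p* = (Σwᵢpᵢ)/(Σwᵢ).
Σwᵢ = 142.
Σwᵢxᵢ = 2·10 + 20·12 + 80·3 + 20·19 + 20·19 = 1260.
Σwᵢyᵢ = 2·8 + 20·0 + 80·4 + 20·0 + 20·14 = 616.
x* = 1260/142 = 8.87, y* = 616/142 = 4.34.

(8.87, 4.34)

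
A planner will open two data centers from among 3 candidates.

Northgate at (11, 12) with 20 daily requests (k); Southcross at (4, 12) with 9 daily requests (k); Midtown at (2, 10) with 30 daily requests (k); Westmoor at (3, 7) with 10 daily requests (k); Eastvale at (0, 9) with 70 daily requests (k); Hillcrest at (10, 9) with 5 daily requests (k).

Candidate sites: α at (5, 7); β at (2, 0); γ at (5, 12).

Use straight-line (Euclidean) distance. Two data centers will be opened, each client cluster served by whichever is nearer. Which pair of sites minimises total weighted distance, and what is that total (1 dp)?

{α, γ}, total 661.1

Evaluate every pair (each demand assigned to the nearer of the two):
  {α, γ}: total = 661.1
  {β, γ}: total = 728.3
  {α, β}: total = 753.3
Best pair: {α, γ} with total 661.1.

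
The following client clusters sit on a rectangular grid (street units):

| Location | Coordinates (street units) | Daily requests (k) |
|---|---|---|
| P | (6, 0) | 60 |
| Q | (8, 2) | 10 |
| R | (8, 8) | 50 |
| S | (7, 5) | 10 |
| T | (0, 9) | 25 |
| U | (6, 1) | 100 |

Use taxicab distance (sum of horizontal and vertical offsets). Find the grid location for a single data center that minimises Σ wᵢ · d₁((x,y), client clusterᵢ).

(6, 1)

Manhattan distance separates: Σwᵢ(|x−xᵢ|+|y−yᵢ|) = Σwᵢ|x−xᵢ| + Σwᵢ|y−yᵢ|, so x and y are optimised independently as 1-D weighted medians.
Total weight W = 255; half = 127.5.
x-coordinate, sorted with cumulative weight:
  x=0 (T, w=25) cum 25
  x=6 (P, w=60) cum 85
  x=6 (U, w=100) cum 185  ← median
  x=7 (S, w=10) cum 195
  x=8 (Q, w=10) cum 205
  x=8 (R, w=50) cum 255
⇒ x* = 6
y-coordinate, sorted with cumulative weight:
  y=0 (P, w=60) cum 60
  y=1 (U, w=100) cum 160  ← median
  y=2 (Q, w=10) cum 170
  y=5 (S, w=10) cum 180
  y=8 (R, w=50) cum 230
  y=9 (T, w=25) cum 255
⇒ y* = 1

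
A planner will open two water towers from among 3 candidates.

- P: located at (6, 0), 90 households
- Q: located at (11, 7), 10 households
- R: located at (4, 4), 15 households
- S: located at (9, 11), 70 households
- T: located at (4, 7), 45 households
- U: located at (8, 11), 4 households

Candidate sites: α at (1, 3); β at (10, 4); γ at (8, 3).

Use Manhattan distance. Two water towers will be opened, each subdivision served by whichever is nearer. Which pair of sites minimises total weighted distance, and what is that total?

Evaluate every pair (each demand assigned to the nearer of the two):
  {β, γ}: total = 1517
  {α, γ}: total = 1557
  {α, β}: total = 1731
Best pair: {β, γ} with total 1517.

{β, γ}, total 1517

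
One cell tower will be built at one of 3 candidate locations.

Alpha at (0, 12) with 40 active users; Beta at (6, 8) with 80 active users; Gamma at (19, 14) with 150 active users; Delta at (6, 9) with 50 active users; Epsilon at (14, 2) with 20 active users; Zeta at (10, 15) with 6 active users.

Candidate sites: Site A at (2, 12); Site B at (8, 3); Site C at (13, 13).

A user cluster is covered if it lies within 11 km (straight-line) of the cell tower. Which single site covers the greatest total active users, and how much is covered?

Site C, covering 286

Coverage radius r = 11 km; a point is covered iff (Δx)²+(Δy)² ≤ 11² = 121.
  Site A (2, 12): covers {Alpha, Beta, Delta, Zeta} → 176
  Site B (8, 3): covers {Beta, Delta, Epsilon} → 150
  Site C (13, 13): covers {Beta, Gamma, Delta, Zeta} → 286
Maximum coverage at Site C: 286 active users.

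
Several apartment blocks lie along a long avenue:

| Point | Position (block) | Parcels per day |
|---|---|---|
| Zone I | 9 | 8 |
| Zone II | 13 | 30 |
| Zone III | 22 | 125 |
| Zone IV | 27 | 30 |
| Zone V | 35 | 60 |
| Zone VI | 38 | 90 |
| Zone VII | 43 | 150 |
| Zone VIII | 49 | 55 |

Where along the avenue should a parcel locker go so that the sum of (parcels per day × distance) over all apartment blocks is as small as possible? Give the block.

x = 38

For a sum of weighted absolute distances on a line, the optimum is the weighted median (not the mean). Total weight W = 548; half-weight = 274.
Sort by position and accumulate weight:
  block 9 (Zone I, w=8) → cum 8
  block 13 (Zone II, w=30) → cum 38
  block 22 (Zone III, w=125) → cum 163
  block 27 (Zone IV, w=30) → cum 193
  block 35 (Zone V, w=60) → cum 253
  block 38 (Zone VI, w=90) → cum 343  ≥ 274 → median here
  block 43 (Zone VII, w=150) → cum 493
  block 49 (Zone VIII, w=55) → cum 548
Optimal location: block 38.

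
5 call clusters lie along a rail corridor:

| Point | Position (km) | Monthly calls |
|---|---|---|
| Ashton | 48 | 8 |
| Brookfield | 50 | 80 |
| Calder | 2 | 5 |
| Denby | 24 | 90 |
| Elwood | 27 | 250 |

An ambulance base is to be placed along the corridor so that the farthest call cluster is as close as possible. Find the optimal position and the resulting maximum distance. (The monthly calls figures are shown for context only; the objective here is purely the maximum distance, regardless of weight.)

location 26, max distance 24

The 1-center on a line is the midpoint of the two extreme points: leftmost at 2, rightmost at 50.
Optimal location = (2 + 50)/2 = 26; maximum distance = (50 − 2)/2 = 24.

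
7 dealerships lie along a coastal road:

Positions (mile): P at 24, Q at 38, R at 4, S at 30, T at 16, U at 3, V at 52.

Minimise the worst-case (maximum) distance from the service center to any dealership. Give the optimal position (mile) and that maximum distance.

The 1-center on a line is the midpoint of the two extreme points: leftmost at 3, rightmost at 52.
Optimal location = (3 + 52)/2 = 27.5; maximum distance = (52 − 3)/2 = 24.5.

location 27.5, max distance 24.5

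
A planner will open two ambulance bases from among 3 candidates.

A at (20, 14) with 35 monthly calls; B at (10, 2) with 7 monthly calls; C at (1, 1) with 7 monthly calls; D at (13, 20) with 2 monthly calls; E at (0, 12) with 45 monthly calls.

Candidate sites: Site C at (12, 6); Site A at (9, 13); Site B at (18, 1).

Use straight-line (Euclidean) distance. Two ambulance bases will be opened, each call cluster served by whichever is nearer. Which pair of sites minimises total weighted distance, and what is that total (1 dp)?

{Site C, Site A}, total 926.1

Evaluate every pair (each demand assigned to the nearer of the two):
  {Site C, Site A}: total = 926.1
  {Site A, Site B}: total = 967.6
  {Site C, Site B}: total = 1143.7
Best pair: {Site C, Site A} with total 926.1.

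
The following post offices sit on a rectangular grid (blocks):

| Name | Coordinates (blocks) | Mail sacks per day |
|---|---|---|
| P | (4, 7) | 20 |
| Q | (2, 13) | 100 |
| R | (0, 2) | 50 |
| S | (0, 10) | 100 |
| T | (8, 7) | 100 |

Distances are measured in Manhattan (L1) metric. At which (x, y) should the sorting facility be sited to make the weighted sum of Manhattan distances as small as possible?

(2, 10)

Manhattan distance separates: Σwᵢ(|x−xᵢ|+|y−yᵢ|) = Σwᵢ|x−xᵢ| + Σwᵢ|y−yᵢ|, so x and y are optimised independently as 1-D weighted medians.
Total weight W = 370; half = 185.
x-coordinate, sorted with cumulative weight:
  x=0 (R, w=50) cum 50
  x=0 (S, w=100) cum 150
  x=2 (Q, w=100) cum 250  ← median
  x=4 (P, w=20) cum 270
  x=8 (T, w=100) cum 370
⇒ x* = 2
y-coordinate, sorted with cumulative weight:
  y=2 (R, w=50) cum 50
  y=7 (P, w=20) cum 70
  y=7 (T, w=100) cum 170
  y=10 (S, w=100) cum 270  ← median
  y=13 (Q, w=100) cum 370
⇒ y* = 10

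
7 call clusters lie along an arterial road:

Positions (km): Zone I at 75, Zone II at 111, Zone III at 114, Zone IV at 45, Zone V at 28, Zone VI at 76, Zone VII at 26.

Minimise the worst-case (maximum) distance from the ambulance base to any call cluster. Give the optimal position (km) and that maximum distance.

location 70, max distance 44

The 1-center on a line is the midpoint of the two extreme points: leftmost at 26, rightmost at 114.
Optimal location = (26 + 114)/2 = 70; maximum distance = (114 − 26)/2 = 44.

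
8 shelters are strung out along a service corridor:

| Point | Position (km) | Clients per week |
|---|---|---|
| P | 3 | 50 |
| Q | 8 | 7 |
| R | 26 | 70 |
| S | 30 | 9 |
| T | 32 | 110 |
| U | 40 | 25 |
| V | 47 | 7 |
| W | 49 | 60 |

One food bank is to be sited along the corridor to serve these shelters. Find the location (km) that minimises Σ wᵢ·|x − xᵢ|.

x = 32

For a sum of weighted absolute distances on a line, the optimum is the weighted median (not the mean). Total weight W = 338; half-weight = 169.
Sort by position and accumulate weight:
  km 3 (P, w=50) → cum 50
  km 8 (Q, w=7) → cum 57
  km 26 (R, w=70) → cum 127
  km 30 (S, w=9) → cum 136
  km 32 (T, w=110) → cum 246  ≥ 169 → median here
  km 40 (U, w=25) → cum 271
  km 47 (V, w=7) → cum 278
  km 49 (W, w=60) → cum 338
Optimal location: km 32.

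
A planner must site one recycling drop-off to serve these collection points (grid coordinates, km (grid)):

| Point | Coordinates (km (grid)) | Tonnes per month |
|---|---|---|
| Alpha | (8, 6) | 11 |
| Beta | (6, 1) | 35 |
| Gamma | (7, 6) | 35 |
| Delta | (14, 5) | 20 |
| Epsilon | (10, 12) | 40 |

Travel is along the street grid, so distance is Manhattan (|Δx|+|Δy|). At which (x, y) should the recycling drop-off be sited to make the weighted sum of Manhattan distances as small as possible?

(8, 6)

Manhattan distance separates: Σwᵢ(|x−xᵢ|+|y−yᵢ|) = Σwᵢ|x−xᵢ| + Σwᵢ|y−yᵢ|, so x and y are optimised independently as 1-D weighted medians.
Total weight W = 141; half = 70.5.
x-coordinate, sorted with cumulative weight:
  x=6 (Beta, w=35) cum 35
  x=7 (Gamma, w=35) cum 70
  x=8 (Alpha, w=11) cum 81  ← median
  x=10 (Epsilon, w=40) cum 121
  x=14 (Delta, w=20) cum 141
⇒ x* = 8
y-coordinate, sorted with cumulative weight:
  y=1 (Beta, w=35) cum 35
  y=5 (Delta, w=20) cum 55
  y=6 (Alpha, w=11) cum 66
  y=6 (Gamma, w=35) cum 101  ← median
  y=12 (Epsilon, w=40) cum 141
⇒ y* = 6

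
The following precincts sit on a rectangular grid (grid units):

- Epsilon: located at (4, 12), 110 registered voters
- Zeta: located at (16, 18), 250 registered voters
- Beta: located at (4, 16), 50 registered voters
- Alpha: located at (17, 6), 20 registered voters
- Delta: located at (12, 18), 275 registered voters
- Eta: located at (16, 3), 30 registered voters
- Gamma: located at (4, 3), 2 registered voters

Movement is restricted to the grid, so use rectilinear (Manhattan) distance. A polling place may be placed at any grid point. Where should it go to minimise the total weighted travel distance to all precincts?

(12, 18)

Manhattan distance separates: Σwᵢ(|x−xᵢ|+|y−yᵢ|) = Σwᵢ|x−xᵢ| + Σwᵢ|y−yᵢ|, so x and y are optimised independently as 1-D weighted medians.
Total weight W = 737; half = 368.5.
x-coordinate, sorted with cumulative weight:
  x=4 (Epsilon, w=110) cum 110
  x=4 (Beta, w=50) cum 160
  x=4 (Gamma, w=2) cum 162
  x=12 (Delta, w=275) cum 437  ← median
  x=16 (Zeta, w=250) cum 687
  x=16 (Eta, w=30) cum 717
  x=17 (Alpha, w=20) cum 737
⇒ x* = 12
y-coordinate, sorted with cumulative weight:
  y=3 (Eta, w=30) cum 30
  y=3 (Gamma, w=2) cum 32
  y=6 (Alpha, w=20) cum 52
  y=12 (Epsilon, w=110) cum 162
  y=16 (Beta, w=50) cum 212
  y=18 (Zeta, w=250) cum 462  ← median
  y=18 (Delta, w=275) cum 737
⇒ y* = 18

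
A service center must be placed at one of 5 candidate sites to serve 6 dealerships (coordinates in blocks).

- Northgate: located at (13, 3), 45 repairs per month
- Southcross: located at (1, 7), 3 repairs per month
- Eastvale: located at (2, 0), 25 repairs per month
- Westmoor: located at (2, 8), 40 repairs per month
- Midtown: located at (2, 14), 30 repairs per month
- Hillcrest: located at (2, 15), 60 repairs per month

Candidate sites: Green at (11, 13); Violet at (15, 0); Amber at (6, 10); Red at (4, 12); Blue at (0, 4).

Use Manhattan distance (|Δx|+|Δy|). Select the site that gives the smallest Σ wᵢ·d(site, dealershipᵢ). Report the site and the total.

Red, total 1844 blocks

Total weighted distance at each candidate:
  Green (11, 13): total = 2658
  Violet (15, 0): total = 3943
  Amber (6, 10): total = 2024
  Red (4, 12): total = 1844
  Blue (0, 4): total = 2172
Minimum is at Red with total 1844 blocks.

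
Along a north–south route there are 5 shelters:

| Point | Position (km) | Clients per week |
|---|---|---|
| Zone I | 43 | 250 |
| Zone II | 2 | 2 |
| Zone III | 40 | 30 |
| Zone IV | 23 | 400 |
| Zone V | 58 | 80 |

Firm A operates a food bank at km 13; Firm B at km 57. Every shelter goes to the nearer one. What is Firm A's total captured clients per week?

402

The indifferent point is the midpoint (13+57)/2 = 35; shelters left of it (closer to Firm A at 13) go to Firm A, those right go to Firm B.
  Zone II at 2 (w=2) → Firm A
  Zone IV at 23 (w=400) → Firm A
  Zone III at 40 (w=30) → Firm B
  Zone I at 43 (w=250) → Firm B
  Zone V at 58 (w=80) → Firm B
Firm A captures 402; Firm B captures 360.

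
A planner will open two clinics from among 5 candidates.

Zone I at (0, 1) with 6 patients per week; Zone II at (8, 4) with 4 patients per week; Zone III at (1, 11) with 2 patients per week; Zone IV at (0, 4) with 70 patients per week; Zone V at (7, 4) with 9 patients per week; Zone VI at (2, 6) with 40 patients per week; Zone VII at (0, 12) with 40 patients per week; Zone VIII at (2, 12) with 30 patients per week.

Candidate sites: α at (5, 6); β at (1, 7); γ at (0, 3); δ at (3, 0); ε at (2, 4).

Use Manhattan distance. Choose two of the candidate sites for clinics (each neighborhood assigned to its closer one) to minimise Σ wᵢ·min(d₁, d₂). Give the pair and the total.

{β, γ}, total 698

Evaluate every pair (each demand assigned to the nearer of the two):
  {β, γ}: total = 698
  {β, ε}: total = 747
  {γ, ε}: total = 847
  {α, β}: total = 886
  {α, γ}: total = 906
  {β, δ}: total = 920
  {α, ε}: total = 962
  {δ, ε}: total = 969
  {γ, δ}: total = 1098
  {α, δ}: total = 1418
Best pair: {β, γ} with total 698.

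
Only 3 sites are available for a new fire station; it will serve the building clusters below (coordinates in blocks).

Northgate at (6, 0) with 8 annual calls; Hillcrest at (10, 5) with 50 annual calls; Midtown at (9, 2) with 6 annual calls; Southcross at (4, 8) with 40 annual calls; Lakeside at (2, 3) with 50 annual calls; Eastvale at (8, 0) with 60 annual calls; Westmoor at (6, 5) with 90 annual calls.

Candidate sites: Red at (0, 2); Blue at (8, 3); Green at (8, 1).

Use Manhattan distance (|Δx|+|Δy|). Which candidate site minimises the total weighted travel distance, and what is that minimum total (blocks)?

Total weighted distance at each candidate:
  Red (0, 2): total = 2728
  Blue (8, 3): total = 1452
  Green (8, 1): total = 1776
Minimum is at Blue with total 1452 blocks.

Blue, total 1452 blocks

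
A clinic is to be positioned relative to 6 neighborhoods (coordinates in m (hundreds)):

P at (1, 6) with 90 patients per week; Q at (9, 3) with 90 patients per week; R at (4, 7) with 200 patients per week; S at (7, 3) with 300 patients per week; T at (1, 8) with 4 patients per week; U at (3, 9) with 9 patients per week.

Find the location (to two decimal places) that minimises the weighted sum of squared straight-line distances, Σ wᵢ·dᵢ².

The minimiser of Σwᵢ‖p−pᵢ‖² is the weighted centroid p* = (Σwᵢpᵢ)/(Σwᵢ).
Σwᵢ = 693.
Σwᵢxᵢ = 90·1 + 90·9 + 200·4 + 300·7 + 4·1 + 9·3 = 3831.
Σwᵢyᵢ = 90·6 + 90·3 + 200·7 + 300·3 + 4·8 + 9·9 = 3223.
x* = 3831/693 = 5.53, y* = 3223/693 = 4.65.

(5.53, 4.65)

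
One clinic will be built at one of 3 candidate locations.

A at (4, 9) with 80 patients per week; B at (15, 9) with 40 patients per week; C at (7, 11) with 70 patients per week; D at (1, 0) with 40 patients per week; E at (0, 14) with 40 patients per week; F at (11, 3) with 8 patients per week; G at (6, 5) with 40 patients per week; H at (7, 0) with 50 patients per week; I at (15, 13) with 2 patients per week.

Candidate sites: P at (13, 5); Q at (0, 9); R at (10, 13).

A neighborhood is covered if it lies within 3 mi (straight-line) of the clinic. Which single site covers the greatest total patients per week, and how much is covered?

Coverage radius r = 3 mi; a point is covered iff (Δx)²+(Δy)² ≤ 3² = 9.
  P (13, 5): covers {F} → 8
  Q (0, 9): covers {none} → 0
  R (10, 13): covers {none} → 0
Maximum coverage at P: 8 patients per week.

P, covering 8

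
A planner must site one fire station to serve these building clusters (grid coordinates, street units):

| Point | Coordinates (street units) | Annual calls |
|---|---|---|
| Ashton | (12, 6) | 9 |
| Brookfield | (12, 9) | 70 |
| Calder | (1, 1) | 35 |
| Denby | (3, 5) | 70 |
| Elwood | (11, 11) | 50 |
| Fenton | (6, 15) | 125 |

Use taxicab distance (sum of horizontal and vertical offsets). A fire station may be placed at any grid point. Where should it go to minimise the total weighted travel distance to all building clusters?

Manhattan distance separates: Σwᵢ(|x−xᵢ|+|y−yᵢ|) = Σwᵢ|x−xᵢ| + Σwᵢ|y−yᵢ|, so x and y are optimised independently as 1-D weighted medians.
Total weight W = 359; half = 179.5.
x-coordinate, sorted with cumulative weight:
  x=1 (Calder, w=35) cum 35
  x=3 (Denby, w=70) cum 105
  x=6 (Fenton, w=125) cum 230  ← median
  x=11 (Elwood, w=50) cum 280
  x=12 (Ashton, w=9) cum 289
  x=12 (Brookfield, w=70) cum 359
⇒ x* = 6
y-coordinate, sorted with cumulative weight:
  y=1 (Calder, w=35) cum 35
  y=5 (Denby, w=70) cum 105
  y=6 (Ashton, w=9) cum 114
  y=9 (Brookfield, w=70) cum 184  ← median
  y=11 (Elwood, w=50) cum 234
  y=15 (Fenton, w=125) cum 359
⇒ y* = 9

(6, 9)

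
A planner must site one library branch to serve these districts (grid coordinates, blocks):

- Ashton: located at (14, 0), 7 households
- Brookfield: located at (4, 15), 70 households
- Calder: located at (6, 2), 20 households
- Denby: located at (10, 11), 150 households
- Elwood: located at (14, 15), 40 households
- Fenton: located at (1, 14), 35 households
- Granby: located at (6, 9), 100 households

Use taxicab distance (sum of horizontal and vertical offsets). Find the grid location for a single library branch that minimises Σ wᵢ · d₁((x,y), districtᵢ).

(6, 11)

Manhattan distance separates: Σwᵢ(|x−xᵢ|+|y−yᵢ|) = Σwᵢ|x−xᵢ| + Σwᵢ|y−yᵢ|, so x and y are optimised independently as 1-D weighted medians.
Total weight W = 422; half = 211.
x-coordinate, sorted with cumulative weight:
  x=1 (Fenton, w=35) cum 35
  x=4 (Brookfield, w=70) cum 105
  x=6 (Calder, w=20) cum 125
  x=6 (Granby, w=100) cum 225  ← median
  x=10 (Denby, w=150) cum 375
  x=14 (Ashton, w=7) cum 382
  x=14 (Elwood, w=40) cum 422
⇒ x* = 6
y-coordinate, sorted with cumulative weight:
  y=0 (Ashton, w=7) cum 7
  y=2 (Calder, w=20) cum 27
  y=9 (Granby, w=100) cum 127
  y=11 (Denby, w=150) cum 277  ← median
  y=14 (Fenton, w=35) cum 312
  y=15 (Brookfield, w=70) cum 382
  y=15 (Elwood, w=40) cum 422
⇒ y* = 11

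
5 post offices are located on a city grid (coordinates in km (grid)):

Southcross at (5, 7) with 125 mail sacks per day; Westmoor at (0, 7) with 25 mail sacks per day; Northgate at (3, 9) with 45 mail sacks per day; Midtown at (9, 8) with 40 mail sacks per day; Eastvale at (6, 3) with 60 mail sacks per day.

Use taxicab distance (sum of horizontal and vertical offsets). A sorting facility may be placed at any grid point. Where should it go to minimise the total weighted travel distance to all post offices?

Manhattan distance separates: Σwᵢ(|x−xᵢ|+|y−yᵢ|) = Σwᵢ|x−xᵢ| + Σwᵢ|y−yᵢ|, so x and y are optimised independently as 1-D weighted medians.
Total weight W = 295; half = 147.5.
x-coordinate, sorted with cumulative weight:
  x=0 (Westmoor, w=25) cum 25
  x=3 (Northgate, w=45) cum 70
  x=5 (Southcross, w=125) cum 195  ← median
  x=6 (Eastvale, w=60) cum 255
  x=9 (Midtown, w=40) cum 295
⇒ x* = 5
y-coordinate, sorted with cumulative weight:
  y=3 (Eastvale, w=60) cum 60
  y=7 (Southcross, w=125) cum 185  ← median
  y=7 (Westmoor, w=25) cum 210
  y=8 (Midtown, w=40) cum 250
  y=9 (Northgate, w=45) cum 295
⇒ y* = 7

(5, 7)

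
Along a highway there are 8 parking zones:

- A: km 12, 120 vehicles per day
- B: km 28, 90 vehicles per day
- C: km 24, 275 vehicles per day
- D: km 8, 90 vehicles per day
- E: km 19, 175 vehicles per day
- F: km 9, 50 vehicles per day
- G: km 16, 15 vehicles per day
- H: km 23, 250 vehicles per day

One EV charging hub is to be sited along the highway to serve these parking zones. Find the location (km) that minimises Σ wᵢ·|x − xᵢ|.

For a sum of weighted absolute distances on a line, the optimum is the weighted median (not the mean). Total weight W = 1065; half-weight = 532.5.
Sort by position and accumulate weight:
  km 8 (D, w=90) → cum 90
  km 9 (F, w=50) → cum 140
  km 12 (A, w=120) → cum 260
  km 16 (G, w=15) → cum 275
  km 19 (E, w=175) → cum 450
  km 23 (H, w=250) → cum 700  ≥ 532.5 → median here
  km 24 (C, w=275) → cum 975
  km 28 (B, w=90) → cum 1065
Optimal location: km 23.

x = 23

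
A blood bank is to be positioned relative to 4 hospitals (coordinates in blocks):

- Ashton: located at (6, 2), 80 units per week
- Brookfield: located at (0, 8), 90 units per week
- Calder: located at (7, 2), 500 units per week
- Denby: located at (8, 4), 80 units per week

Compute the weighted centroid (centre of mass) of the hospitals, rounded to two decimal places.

(6.16, 2.93)

The minimiser of Σwᵢ‖p−pᵢ‖² is the weighted centroid p* = (Σwᵢpᵢ)/(Σwᵢ).
Σwᵢ = 750.
Σwᵢxᵢ = 80·6 + 90·0 + 500·7 + 80·8 = 4620.
Σwᵢyᵢ = 80·2 + 90·8 + 500·2 + 80·4 = 2200.
x* = 4620/750 = 6.16, y* = 2200/750 = 2.93.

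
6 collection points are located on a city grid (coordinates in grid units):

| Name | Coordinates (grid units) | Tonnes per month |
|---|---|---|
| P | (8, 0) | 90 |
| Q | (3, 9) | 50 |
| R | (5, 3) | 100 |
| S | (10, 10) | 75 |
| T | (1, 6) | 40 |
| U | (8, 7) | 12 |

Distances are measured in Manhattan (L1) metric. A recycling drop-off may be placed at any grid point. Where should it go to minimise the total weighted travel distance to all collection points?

(5, 3)

Manhattan distance separates: Σwᵢ(|x−xᵢ|+|y−yᵢ|) = Σwᵢ|x−xᵢ| + Σwᵢ|y−yᵢ|, so x and y are optimised independently as 1-D weighted medians.
Total weight W = 367; half = 183.5.
x-coordinate, sorted with cumulative weight:
  x=1 (T, w=40) cum 40
  x=3 (Q, w=50) cum 90
  x=5 (R, w=100) cum 190  ← median
  x=8 (P, w=90) cum 280
  x=8 (U, w=12) cum 292
  x=10 (S, w=75) cum 367
⇒ x* = 5
y-coordinate, sorted with cumulative weight:
  y=0 (P, w=90) cum 90
  y=3 (R, w=100) cum 190  ← median
  y=6 (T, w=40) cum 230
  y=7 (U, w=12) cum 242
  y=9 (Q, w=50) cum 292
  y=10 (S, w=75) cum 367
⇒ y* = 3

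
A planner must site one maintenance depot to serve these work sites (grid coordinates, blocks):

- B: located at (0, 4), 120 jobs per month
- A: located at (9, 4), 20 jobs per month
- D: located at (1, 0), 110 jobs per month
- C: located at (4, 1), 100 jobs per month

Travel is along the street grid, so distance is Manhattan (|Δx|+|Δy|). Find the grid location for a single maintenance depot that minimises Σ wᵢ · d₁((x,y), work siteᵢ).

(1, 1)

Manhattan distance separates: Σwᵢ(|x−xᵢ|+|y−yᵢ|) = Σwᵢ|x−xᵢ| + Σwᵢ|y−yᵢ|, so x and y are optimised independently as 1-D weighted medians.
Total weight W = 350; half = 175.
x-coordinate, sorted with cumulative weight:
  x=0 (B, w=120) cum 120
  x=1 (D, w=110) cum 230  ← median
  x=4 (C, w=100) cum 330
  x=9 (A, w=20) cum 350
⇒ x* = 1
y-coordinate, sorted with cumulative weight:
  y=0 (D, w=110) cum 110
  y=1 (C, w=100) cum 210  ← median
  y=4 (B, w=120) cum 330
  y=4 (A, w=20) cum 350
⇒ y* = 1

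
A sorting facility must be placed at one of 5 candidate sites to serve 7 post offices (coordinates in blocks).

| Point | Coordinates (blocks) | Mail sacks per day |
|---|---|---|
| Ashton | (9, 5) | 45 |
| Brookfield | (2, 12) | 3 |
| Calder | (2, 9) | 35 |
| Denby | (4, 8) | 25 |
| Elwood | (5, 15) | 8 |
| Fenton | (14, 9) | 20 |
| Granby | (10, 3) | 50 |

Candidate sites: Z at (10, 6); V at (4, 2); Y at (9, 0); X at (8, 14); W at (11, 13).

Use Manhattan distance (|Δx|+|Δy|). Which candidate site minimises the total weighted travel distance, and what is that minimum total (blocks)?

Total weighted distance at each candidate:
  Z (10, 6): total = 1119
  V (4, 2): total = 1663
  Y (9, 0): total = 1799
  X (8, 14): total = 2011
  W (11, 13): total = 1989
Minimum is at Z with total 1119 blocks.

Z, total 1119 blocks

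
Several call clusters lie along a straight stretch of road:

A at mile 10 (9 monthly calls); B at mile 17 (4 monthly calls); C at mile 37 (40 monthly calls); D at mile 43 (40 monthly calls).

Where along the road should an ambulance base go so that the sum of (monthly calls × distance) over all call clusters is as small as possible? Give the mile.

For a sum of weighted absolute distances on a line, the optimum is the weighted median (not the mean). Total weight W = 93; half-weight = 46.5.
Sort by position and accumulate weight:
  mile 10 (A, w=9) → cum 9
  mile 17 (B, w=4) → cum 13
  mile 37 (C, w=40) → cum 53  ≥ 46.5 → median here
  mile 43 (D, w=40) → cum 93
Optimal location: mile 37.

x = 37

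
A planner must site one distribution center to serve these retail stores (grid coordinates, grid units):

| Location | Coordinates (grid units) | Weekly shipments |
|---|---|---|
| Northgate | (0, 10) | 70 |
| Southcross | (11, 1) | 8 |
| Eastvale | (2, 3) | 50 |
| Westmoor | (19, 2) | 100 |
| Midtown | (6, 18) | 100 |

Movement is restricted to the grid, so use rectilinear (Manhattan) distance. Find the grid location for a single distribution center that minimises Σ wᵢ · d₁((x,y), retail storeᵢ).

(6, 10)

Manhattan distance separates: Σwᵢ(|x−xᵢ|+|y−yᵢ|) = Σwᵢ|x−xᵢ| + Σwᵢ|y−yᵢ|, so x and y are optimised independently as 1-D weighted medians.
Total weight W = 328; half = 164.
x-coordinate, sorted with cumulative weight:
  x=0 (Northgate, w=70) cum 70
  x=2 (Eastvale, w=50) cum 120
  x=6 (Midtown, w=100) cum 220  ← median
  x=11 (Southcross, w=8) cum 228
  x=19 (Westmoor, w=100) cum 328
⇒ x* = 6
y-coordinate, sorted with cumulative weight:
  y=1 (Southcross, w=8) cum 8
  y=2 (Westmoor, w=100) cum 108
  y=3 (Eastvale, w=50) cum 158
  y=10 (Northgate, w=70) cum 228  ← median
  y=18 (Midtown, w=100) cum 328
⇒ y* = 10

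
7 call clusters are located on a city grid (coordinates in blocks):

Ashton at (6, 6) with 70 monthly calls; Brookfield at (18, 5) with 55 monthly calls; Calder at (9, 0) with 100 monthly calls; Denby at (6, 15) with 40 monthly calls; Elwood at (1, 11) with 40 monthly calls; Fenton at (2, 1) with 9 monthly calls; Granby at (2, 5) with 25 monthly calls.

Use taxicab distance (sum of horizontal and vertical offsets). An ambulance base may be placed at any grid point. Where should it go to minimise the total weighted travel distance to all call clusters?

Manhattan distance separates: Σwᵢ(|x−xᵢ|+|y−yᵢ|) = Σwᵢ|x−xᵢ| + Σwᵢ|y−yᵢ|, so x and y are optimised independently as 1-D weighted medians.
Total weight W = 339; half = 169.5.
x-coordinate, sorted with cumulative weight:
  x=1 (Elwood, w=40) cum 40
  x=2 (Fenton, w=9) cum 49
  x=2 (Granby, w=25) cum 74
  x=6 (Ashton, w=70) cum 144
  x=6 (Denby, w=40) cum 184  ← median
  x=9 (Calder, w=100) cum 284
  x=18 (Brookfield, w=55) cum 339
⇒ x* = 6
y-coordinate, sorted with cumulative weight:
  y=0 (Calder, w=100) cum 100
  y=1 (Fenton, w=9) cum 109
  y=5 (Brookfield, w=55) cum 164
  y=5 (Granby, w=25) cum 189  ← median
  y=6 (Ashton, w=70) cum 259
  y=11 (Elwood, w=40) cum 299
  y=15 (Denby, w=40) cum 339
⇒ y* = 5

(6, 5)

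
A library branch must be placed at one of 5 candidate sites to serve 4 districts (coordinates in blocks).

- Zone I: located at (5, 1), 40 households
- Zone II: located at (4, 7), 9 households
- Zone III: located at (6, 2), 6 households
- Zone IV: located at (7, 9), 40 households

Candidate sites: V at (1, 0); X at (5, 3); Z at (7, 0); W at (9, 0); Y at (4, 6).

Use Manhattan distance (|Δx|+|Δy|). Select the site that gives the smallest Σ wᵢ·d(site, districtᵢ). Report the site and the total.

X, total 457 blocks

Total weighted distance at each candidate:
  V (1, 0): total = 932
  X (5, 3): total = 457
  Z (7, 0): total = 588
  W (9, 0): total = 778
  Y (4, 6): total = 525
Minimum is at X with total 457 blocks.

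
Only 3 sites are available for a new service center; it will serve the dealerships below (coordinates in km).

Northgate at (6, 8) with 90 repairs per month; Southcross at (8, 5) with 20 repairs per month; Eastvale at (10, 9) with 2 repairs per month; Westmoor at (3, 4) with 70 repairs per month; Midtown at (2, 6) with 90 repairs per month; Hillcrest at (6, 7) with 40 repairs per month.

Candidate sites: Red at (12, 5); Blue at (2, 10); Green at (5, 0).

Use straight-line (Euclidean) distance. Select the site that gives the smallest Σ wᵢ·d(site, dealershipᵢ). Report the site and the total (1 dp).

Total weighted distance at each candidate:
  Red (12, 5): total = 2484.0
  Blue (2, 10): total = 1560.6
  Green (5, 0): total = 2062.4
Minimum is at Blue with total 1560.6 km.

Blue, total 1560.6 km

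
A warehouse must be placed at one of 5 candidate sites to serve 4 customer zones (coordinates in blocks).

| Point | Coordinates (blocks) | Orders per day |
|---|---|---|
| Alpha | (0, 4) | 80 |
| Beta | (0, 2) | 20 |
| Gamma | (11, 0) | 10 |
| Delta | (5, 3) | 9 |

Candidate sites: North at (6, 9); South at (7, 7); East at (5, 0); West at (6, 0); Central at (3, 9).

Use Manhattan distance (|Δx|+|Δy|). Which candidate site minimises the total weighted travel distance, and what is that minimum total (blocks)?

East, total 947 blocks

Total weighted distance at each candidate:
  North (6, 9): total = 1343
  South (7, 7): total = 1204
  East (5, 0): total = 947
  West (6, 0): total = 1046
  Central (3, 9): total = 1082
Minimum is at East with total 947 blocks.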